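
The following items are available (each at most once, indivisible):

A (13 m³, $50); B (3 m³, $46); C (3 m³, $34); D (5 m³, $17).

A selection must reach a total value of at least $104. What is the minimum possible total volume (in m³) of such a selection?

19

Subsets with value ≥ 104, sorted by total volume:
- A+B+C: volume 19, value 130
- A+B+D: volume 21, value 113
- A+B+C+D: volume 24, value 147
Minimum volume: 19 m³.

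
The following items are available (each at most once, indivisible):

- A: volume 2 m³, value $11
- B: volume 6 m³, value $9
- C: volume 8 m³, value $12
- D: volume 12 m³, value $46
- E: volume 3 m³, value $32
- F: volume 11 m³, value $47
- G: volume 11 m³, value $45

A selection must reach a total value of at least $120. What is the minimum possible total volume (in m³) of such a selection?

Subsets with value ≥ 120, sorted by total volume:
- E+F+G: volume 25, value 124
- D+E+F: volume 26, value 125
- D+E+G: volume 26, value 123
Minimum volume: 25 m³.

25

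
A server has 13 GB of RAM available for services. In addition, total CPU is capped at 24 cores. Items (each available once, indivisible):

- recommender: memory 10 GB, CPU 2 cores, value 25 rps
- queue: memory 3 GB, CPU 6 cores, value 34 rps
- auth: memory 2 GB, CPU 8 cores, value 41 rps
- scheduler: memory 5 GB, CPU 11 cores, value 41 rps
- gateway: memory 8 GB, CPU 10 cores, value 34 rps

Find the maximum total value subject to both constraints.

109 rps

Feasible sets respecting both limits:
- queue+auth+gateway: memory 13, CPU 24, value 109
- auth+scheduler: memory 7, CPU 19, value 82
- queue+auth: memory 5, CPU 14, value 75
Best: 109 rps.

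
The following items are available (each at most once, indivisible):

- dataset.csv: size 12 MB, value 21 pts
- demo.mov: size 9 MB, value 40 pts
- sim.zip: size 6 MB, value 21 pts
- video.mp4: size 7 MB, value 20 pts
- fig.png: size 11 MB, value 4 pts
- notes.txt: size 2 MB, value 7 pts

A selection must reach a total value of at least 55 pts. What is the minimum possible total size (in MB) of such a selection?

15

Subsets with value ≥ 55, sorted by total size:
- demo.mov+sim.zip: size 15, value 61
- demo.mov+video.mp4: size 16, value 60
- demo.mov+sim.zip+notes.txt: size 17, value 68
- demo.mov+video.mp4+notes.txt: size 18, value 67
Minimum size: 15 MB.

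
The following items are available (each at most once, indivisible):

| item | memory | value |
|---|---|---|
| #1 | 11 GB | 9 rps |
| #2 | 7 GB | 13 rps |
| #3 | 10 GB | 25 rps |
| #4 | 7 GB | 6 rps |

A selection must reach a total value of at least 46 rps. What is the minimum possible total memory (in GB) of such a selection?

28

Subsets with value ≥ 46, sorted by total memory:
- #1+#2+#3: memory 28, value 47
- #1+#2+#3+#4: memory 35, value 53
Minimum memory: 28 GB.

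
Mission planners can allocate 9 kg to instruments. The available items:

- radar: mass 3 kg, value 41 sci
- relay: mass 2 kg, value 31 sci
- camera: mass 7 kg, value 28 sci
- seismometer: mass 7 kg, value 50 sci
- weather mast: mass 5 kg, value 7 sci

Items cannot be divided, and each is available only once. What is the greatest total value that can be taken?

81 sci

Check high-value combinations within 9 kg:
- relay+seismometer: mass 2+7=9, value 31+50=81
- radar+relay: mass 3+2=5, value 41+31=72
- relay+camera: mass 2+7=9, value 31+28=59
- seismometer: mass 7, value 50
- radar+weather mast: mass 3+5=8, value 41+7=48
Best: 81 sci.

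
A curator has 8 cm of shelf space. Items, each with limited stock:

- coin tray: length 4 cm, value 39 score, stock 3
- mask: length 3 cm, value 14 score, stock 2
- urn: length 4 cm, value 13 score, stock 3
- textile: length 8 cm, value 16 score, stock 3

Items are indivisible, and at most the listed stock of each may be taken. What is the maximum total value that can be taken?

78 score

Top feasible selections:
- 2×coin tray: length 8, value 78
- 1×coin tray + 1×mask: length 7, value 53
- 1×coin tray + 1×urn: length 8, value 52
- 1×coin tray: length 4, value 39
Best: 78 score.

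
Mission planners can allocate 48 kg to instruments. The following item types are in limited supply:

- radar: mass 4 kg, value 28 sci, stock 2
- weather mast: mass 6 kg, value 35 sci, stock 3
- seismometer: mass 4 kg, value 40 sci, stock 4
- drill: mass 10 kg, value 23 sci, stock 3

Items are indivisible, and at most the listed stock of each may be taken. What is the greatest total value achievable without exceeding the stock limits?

Best selections within mass 48 and stock limits:
- 2×radar + 3×weather mast + 4×seismometer: mass 42, value 321
- 1×radar + 3×weather mast + 4×seismometer + 1×drill: mass 48, value 316
Best: 321 sci.

321 sci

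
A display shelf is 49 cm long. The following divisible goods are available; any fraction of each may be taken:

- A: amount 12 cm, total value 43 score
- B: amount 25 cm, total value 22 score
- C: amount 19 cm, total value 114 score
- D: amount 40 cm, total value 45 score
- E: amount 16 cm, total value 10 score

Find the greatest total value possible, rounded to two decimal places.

177.25

Take in order of value per unit:
- C (114/19 per unit): all 19 → value 114, running total 114.00
- A (43/12 per unit): all 12 → value 43, running total 157.00
- D (45/40 per unit): 18 of 40 → value 18×45/40 = 20.2500, running total 177.25
Total 177.25.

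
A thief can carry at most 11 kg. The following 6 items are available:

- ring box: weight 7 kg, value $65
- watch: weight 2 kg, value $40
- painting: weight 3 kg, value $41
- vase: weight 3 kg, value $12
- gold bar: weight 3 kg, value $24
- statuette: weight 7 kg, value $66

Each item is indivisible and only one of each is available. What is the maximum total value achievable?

$117

Check high-value combinations within 11 kg:
- watch+painting+vase+gold bar: weight 2+3+3+3=11, value 40+41+12+24=117
- painting+statuette: weight 3+7=10, value 41+66=107
- watch+statuette: weight 2+7=9, value 40+66=106
Best: $117.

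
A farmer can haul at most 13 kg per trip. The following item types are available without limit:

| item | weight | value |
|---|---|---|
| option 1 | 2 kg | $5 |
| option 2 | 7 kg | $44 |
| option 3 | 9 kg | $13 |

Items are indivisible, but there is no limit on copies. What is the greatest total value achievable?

$59

Best value-per-unit is option 2 at 44/7; filling with it alone gives 1×44 = 44.
Optimal mix: 3×option 1 + 1×option 2 → weight 13, value 59.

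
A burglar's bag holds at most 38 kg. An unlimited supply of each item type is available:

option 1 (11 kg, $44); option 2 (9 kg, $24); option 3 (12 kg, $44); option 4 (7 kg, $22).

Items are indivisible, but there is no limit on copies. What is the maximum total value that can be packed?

Best value-per-unit is option 1 at 44/11; filling with it alone gives 3×44 = 132.
Optimal mix: 2×option 1 + 1×option 2 + 1×option 4 → weight 38, value 134.

$134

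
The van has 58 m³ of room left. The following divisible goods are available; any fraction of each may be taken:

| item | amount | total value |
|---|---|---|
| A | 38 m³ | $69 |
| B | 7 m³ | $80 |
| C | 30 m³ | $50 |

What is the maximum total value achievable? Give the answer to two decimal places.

Take in order of value per unit:
- B (80/7 per unit): all 7 → value 80, running total 80.00
- A (69/38 per unit): all 38 → value 69, running total 149.00
- C (50/30 per unit): 13 of 30 → value 13×50/30 = 21.6667, running total 170.67
Total 170.67.

170.67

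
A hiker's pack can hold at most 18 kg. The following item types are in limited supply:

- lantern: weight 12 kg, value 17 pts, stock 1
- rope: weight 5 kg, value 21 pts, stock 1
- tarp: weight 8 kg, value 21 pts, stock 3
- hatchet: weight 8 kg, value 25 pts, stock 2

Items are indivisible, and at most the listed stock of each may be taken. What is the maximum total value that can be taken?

Best selections within weight 18 and stock limits:
- 2×hatchet: weight 16, value 50
- 1×rope + 1×hatchet: weight 13, value 46
- 1×tarp + 1×hatchet: weight 16, value 46
- 1×rope + 1×tarp: weight 13, value 42
Best: 50 pts.

50 pts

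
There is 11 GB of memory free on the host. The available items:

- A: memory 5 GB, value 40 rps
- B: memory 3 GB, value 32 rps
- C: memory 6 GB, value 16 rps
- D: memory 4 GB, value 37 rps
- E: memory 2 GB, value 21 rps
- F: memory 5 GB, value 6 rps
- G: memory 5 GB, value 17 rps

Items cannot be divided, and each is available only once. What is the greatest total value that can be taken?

98 rps

Check high-value combinations within 11 GB:
- A+D+E: memory 5+4+2=11, value 40+37+21=98
- A+B+E: memory 5+3+2=10, value 40+32+21=93
- B+D+E: memory 3+4+2=9, value 32+37+21=90
Best: 98 rps.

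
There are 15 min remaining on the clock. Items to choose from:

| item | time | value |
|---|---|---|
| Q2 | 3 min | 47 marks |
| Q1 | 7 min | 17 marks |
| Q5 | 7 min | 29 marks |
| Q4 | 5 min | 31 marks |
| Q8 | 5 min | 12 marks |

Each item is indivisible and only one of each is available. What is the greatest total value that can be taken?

Check high-value combinations within 15 min:
- Q2+Q5+Q4: time 3+7+5=15, value 47+29+31=107
- Q2+Q1+Q4: time 3+7+5=15, value 47+17+31=95
- Q2+Q4+Q8: time 3+5+5=13, value 47+31+12=90
Best: 107 marks.

107 marks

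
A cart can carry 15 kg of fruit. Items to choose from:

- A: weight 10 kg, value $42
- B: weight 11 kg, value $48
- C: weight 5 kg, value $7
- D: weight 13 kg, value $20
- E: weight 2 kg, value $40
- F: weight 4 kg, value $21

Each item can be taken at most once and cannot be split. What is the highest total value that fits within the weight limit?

$88

This is a 0/1 knapsack; check combinations near the capacity.
- B+E: weight 11+2=13, value 48+40=88
- A+E: weight 10+2=12, value 42+40=82
- B+F: weight 11+4=15, value 48+21=69
- C+E+F: weight 5+2+4=11, value 7+40+21=68
Best: $88.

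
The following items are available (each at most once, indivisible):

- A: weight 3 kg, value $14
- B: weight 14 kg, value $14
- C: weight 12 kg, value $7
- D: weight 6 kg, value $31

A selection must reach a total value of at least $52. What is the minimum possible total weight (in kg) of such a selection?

Subsets with value ≥ 52, sorted by total weight:
- A+C+D: weight 21, value 52
- A+B+D: weight 23, value 59
- B+C+D: weight 32, value 52
Minimum weight: 21 kg.

21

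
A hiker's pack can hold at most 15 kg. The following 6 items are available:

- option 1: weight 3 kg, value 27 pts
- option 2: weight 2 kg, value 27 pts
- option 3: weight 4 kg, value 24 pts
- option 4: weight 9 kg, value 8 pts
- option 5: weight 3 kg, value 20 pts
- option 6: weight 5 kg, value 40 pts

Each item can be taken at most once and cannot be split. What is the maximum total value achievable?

This is a 0/1 knapsack; check combinations near the capacity.
- option 1+option 2+option 3+option 6: weight 3+2+4+5=14, value 27+27+24+40=118
- option 1+option 2+option 5+option 6: weight 3+2+3+5=13, value 27+27+20+40=114
- option 2+option 3+option 5+option 6: weight 2+4+3+5=14, value 27+24+20+40=111
Best: 118 pts.

118 pts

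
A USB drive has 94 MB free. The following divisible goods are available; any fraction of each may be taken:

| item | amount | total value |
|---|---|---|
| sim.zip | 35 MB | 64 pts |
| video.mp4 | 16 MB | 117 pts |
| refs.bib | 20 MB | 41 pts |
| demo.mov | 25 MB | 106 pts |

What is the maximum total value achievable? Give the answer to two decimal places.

324.34

Take in order of value per unit:
- video.mp4 (117/16 per unit): all 16 → value 117, running total 117.00
- demo.mov (106/25 per unit): all 25 → value 106, running total 223.00
- refs.bib (41/20 per unit): all 20 → value 41, running total 264.00
- sim.zip (64/35 per unit): 33 of 35 → value 33×64/35 = 60.3429, running total 324.34
Total 324.34.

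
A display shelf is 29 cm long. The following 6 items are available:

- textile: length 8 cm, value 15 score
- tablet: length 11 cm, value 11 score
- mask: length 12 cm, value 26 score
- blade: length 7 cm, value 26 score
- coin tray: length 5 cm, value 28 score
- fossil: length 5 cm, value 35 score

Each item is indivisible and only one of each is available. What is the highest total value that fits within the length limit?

This is a 0/1 knapsack; check combinations near the capacity.
- mask+blade+coin tray+fossil: length 12+7+5+5=29, value 26+26+28+35=115
- textile+blade+coin tray+fossil: length 8+7+5+5=25, value 15+26+28+35=104
- tablet+blade+coin tray+fossil: length 11+7+5+5=28, value 11+26+28+35=100
- blade+coin tray+fossil: length 7+5+5=17, value 26+28+35=89
Best: 115 score.

115 score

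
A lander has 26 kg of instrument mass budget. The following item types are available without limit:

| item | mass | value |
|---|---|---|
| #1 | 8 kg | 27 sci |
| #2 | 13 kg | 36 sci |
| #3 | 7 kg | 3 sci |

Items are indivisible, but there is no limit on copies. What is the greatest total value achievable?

Best value-per-unit is #1 at 27/8, and filling with it alone uses mass 3×8=24. No mix of the others beats 3×27 = 81.

81 sci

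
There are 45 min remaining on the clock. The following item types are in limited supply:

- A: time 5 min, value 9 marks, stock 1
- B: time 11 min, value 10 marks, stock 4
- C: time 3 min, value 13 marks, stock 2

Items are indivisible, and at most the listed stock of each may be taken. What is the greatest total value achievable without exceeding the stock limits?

Top feasible selections:
- 1×A + 3×B + 2×C: time 44, value 65
- 3×B + 2×C: time 39, value 56
- 1×A + 2×B + 2×C: time 33, value 55
- 1×A + 3×B + 1×C: time 41, value 52
Best: 65 marks.

65 marks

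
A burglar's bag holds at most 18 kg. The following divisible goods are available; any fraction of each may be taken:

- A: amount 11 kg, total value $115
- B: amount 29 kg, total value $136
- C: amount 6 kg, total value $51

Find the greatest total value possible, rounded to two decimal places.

Take in order of value per unit:
- A (115/11 per unit): all 11 → value 115, running total 115.00
- C (51/6 per unit): all 6 → value 51, running total 166.00
- B (136/29 per unit): 1 of 29 → value 1×136/29 = 4.6897, running total 170.69
Total 170.69.

170.69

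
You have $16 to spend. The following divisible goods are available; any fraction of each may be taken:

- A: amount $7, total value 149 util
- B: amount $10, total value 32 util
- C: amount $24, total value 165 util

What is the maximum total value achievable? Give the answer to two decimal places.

Take in order of value per unit:
- A (149/7 per unit): all 7 → value 149, running total 149.00
- C (165/24 per unit): 9 of 24 → value 9×165/24 = 61.8750, running total 210.88
Total 210.88.

210.88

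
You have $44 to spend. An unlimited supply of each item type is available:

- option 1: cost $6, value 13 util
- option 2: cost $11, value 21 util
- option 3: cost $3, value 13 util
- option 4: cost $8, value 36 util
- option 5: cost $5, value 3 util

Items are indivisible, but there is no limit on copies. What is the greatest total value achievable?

Best value-per-unit is option 4 at 36/8; filling with it alone gives 5×36 = 180.
Optimal mix: 4×option 3 + 4×option 4 → cost 44, value 196.

196 util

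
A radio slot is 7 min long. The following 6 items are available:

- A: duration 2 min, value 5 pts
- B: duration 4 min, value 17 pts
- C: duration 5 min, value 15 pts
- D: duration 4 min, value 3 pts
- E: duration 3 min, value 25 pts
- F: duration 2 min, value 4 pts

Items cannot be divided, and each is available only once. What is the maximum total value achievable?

Check high-value combinations within 7 min:
- B+E: duration 4+3=7, value 17+25=42
- A+E+F: duration 2+3+2=7, value 5+25+4=34
- A+E: duration 2+3=5, value 5+25=30
- E+F: duration 3+2=5, value 25+4=29
Best: 42 pts.

42 pts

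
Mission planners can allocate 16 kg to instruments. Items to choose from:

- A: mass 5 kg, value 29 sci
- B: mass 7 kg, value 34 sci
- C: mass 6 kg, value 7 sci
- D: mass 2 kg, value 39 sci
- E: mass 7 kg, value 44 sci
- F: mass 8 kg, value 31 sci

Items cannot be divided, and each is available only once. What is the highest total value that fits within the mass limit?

117 sci

Check high-value combinations within 16 kg:
- B+D+E: mass 7+2+7=16, value 34+39+44=117
- A+D+E: mass 5+2+7=14, value 29+39+44=112
- A+B+D: mass 5+7+2=14, value 29+34+39=102
Best: 117 sci.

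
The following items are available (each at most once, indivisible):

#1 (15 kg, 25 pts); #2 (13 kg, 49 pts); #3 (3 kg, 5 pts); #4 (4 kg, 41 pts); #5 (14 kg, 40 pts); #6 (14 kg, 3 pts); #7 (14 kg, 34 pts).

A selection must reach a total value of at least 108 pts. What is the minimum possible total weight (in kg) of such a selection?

31

Subsets with value ≥ 108, sorted by total weight:
- #2+#4+#5: weight 31, value 130
- #2+#4+#7: weight 31, value 124
- #1+#2+#4: weight 32, value 115
- #4+#5+#7: weight 32, value 115
Minimum weight: 31 kg.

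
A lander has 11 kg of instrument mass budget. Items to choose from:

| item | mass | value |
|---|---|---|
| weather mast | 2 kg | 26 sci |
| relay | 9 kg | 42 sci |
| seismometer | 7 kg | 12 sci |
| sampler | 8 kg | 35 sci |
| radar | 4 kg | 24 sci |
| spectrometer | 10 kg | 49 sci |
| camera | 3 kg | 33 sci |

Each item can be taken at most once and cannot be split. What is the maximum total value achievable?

83 sci

Check high-value combinations within 11 kg:
- weather mast+radar+camera: mass 2+4+3=9, value 26+24+33=83
- weather mast+relay: mass 2+9=11, value 26+42=68
- sampler+camera: mass 8+3=11, value 35+33=68
- weather mast+sampler: mass 2+8=10, value 26+35=61
Best: 83 sci.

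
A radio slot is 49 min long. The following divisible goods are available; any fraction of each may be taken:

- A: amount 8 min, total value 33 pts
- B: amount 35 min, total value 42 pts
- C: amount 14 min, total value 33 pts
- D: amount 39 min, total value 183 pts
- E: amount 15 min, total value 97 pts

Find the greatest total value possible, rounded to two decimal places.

Take in order of value per unit:
- E (97/15 per unit): all 15 → value 97, running total 97.00
- D (183/39 per unit): 34 of 39 → value 34×183/39 = 159.5385, running total 256.54
Total 256.54.

256.54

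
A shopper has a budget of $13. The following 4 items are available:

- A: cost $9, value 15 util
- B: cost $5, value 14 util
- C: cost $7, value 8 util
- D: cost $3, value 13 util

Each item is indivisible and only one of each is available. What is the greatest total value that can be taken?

Check high-value combinations within $13:
- A+D: cost 9+3=12, value 15+13=28
- B+D: cost 5+3=8, value 14+13=27
- B+C: cost 5+7=12, value 14+8=22
- C+D: cost 7+3=10, value 8+13=21
Best: 28 util.

28 util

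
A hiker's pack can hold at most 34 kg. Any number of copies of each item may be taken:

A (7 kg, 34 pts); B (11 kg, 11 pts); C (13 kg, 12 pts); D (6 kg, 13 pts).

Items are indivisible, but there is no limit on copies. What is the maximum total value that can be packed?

Best value-per-unit is A at 34/7; filling with it alone gives 4×34 = 136.
Optimal mix: 4×A + 1×D → weight 34, value 149.

149 pts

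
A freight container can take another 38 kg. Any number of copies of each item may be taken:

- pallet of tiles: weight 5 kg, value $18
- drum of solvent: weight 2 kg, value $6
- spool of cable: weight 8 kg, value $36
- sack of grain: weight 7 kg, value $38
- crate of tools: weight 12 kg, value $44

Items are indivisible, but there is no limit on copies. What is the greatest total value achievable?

$196

Best value-per-unit is sack of grain at 38/7; filling with it alone gives 5×38 = 190.
Optimal mix: 1×drum of solvent + 5×sack of grain → weight 37, value 196.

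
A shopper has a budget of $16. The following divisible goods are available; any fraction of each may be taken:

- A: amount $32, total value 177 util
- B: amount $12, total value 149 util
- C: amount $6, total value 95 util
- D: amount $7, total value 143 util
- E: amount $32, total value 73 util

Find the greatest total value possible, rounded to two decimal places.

Take in order of value per unit:
- D (143/7 per unit): all 7 → value 143, running total 143.00
- C (95/6 per unit): all 6 → value 95, running total 238.00
- B (149/12 per unit): 3 of 12 → value 3×149/12 = 37.2500, running total 275.25
Total 275.25.

275.25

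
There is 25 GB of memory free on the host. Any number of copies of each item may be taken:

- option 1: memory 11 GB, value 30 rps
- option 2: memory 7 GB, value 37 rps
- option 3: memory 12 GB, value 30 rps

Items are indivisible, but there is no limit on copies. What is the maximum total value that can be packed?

Best value-per-unit is option 2 at 37/7, and filling with it alone uses memory 3×7=21. No mix of the others beats 3×37 = 111.

111 rps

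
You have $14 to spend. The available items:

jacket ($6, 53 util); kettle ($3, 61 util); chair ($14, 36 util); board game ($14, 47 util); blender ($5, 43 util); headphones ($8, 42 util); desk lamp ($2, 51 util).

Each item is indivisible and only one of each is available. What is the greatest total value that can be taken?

Check high-value combinations within $14:
- jacket+kettle+desk lamp: cost 6+3+2=11, value 53+61+51=165
- jacket+kettle+blender: cost 6+3+5=14, value 53+61+43=157
- kettle+blender+desk lamp: cost 3+5+2=10, value 61+43+51=155
Best: 165 util.

165 util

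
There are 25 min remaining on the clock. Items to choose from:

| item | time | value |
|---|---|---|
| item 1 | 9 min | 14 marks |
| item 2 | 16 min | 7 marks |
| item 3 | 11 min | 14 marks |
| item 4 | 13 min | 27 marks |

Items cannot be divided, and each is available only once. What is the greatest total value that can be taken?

This is a 0/1 knapsack; check combinations near the capacity.
- item 1+item 4: time 9+13=22, value 14+27=41
- item 3+item 4: time 11+13=24, value 14+27=41
- item 1+item 3: time 9+11=20, value 14+14=28
- item 4: time 13, value 27
- item 1+item 2: time 9+16=25, value 14+7=21
Best: 41 marks.

41 marks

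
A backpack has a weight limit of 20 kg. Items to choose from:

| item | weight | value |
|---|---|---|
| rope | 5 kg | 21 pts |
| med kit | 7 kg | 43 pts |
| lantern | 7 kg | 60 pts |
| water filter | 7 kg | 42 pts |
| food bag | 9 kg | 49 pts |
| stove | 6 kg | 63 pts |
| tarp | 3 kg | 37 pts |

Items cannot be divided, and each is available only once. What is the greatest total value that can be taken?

Check high-value combinations within 20 kg:
- med kit+lantern+stove: weight 7+7+6=20, value 43+60+63=166
- lantern+water filter+stove: weight 7+7+6=20, value 60+42+63=165
- lantern+stove+tarp: weight 7+6+3=16, value 60+63+37=160
- food bag+stove+tarp: weight 9+6+3=18, value 49+63+37=149
Best: 166 pts.

166 pts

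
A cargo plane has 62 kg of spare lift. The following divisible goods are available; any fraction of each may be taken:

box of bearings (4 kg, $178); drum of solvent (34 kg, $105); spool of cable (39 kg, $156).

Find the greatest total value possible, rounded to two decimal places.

392.68

Take in order of value per unit:
- box of bearings (178/4 per unit): all 4 → value 178, running total 178.00
- spool of cable (156/39 per unit): all 39 → value 156, running total 334.00
- drum of solvent (105/34 per unit): 19 of 34 → value 19×105/34 = 58.6765, running total 392.68
Total 392.68.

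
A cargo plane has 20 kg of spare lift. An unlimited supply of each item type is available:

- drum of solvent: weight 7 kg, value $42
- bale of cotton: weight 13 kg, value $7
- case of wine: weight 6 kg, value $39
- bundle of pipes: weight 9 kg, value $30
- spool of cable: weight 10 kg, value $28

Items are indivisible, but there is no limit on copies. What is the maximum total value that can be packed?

$123

Best value-per-unit is case of wine at 39/6; filling with it alone gives 3×39 = 117.
Optimal mix: 2×drum of solvent + 1×case of wine → weight 20, value 123.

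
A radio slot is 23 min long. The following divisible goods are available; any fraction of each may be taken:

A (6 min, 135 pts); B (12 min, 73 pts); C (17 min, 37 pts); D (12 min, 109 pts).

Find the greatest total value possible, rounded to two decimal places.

274.42

Take in order of value per unit:
- A (135/6 per unit): all 6 → value 135, running total 135.00
- D (109/12 per unit): all 12 → value 109, running total 244.00
- B (73/12 per unit): 5 of 12 → value 5×73/12 = 30.4167, running total 274.42
Total 274.42.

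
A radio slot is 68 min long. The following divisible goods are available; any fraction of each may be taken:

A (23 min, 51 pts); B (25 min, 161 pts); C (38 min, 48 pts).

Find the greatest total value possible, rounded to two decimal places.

Take in order of value per unit:
- B (161/25 per unit): all 25 → value 161, running total 161.00
- A (51/23 per unit): all 23 → value 51, running total 212.00
- C (48/38 per unit): 20 of 38 → value 20×48/38 = 25.2632, running total 237.26
Total 237.26.

237.26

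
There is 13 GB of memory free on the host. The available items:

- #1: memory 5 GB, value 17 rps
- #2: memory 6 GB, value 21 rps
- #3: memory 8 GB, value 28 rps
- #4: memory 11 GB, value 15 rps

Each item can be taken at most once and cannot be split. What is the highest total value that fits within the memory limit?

45 rps

Check high-value combinations within 13 GB:
- #1+#3: memory 5+8=13, value 17+28=45
- #1+#2: memory 5+6=11, value 17+21=38
- #3: memory 8, value 28
- #2: memory 6, value 21
- #1: memory 5, value 17
Best: 45 rps.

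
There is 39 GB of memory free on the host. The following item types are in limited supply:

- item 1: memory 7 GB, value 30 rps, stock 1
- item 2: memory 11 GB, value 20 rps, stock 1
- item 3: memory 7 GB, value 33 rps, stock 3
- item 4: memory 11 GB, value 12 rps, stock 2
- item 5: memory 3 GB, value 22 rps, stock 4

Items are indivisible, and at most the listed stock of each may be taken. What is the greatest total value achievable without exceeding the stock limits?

195 rps

Top feasible selections:
- 1×item 1 + 3×item 3 + 3×item 5: memory 37, value 195
- 3×item 3 + 4×item 5: memory 33, value 187
- 1×item 1 + 2×item 3 + 4×item 5: memory 33, value 184
Best: 195 rps.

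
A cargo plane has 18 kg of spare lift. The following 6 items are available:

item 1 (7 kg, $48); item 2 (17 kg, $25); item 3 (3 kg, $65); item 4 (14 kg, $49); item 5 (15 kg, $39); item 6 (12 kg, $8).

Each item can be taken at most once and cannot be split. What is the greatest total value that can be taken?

$114

Check high-value combinations within 18 kg:
- item 3+item 4: weight 3+14=17, value 65+49=114
- item 1+item 3: weight 7+3=10, value 48+65=113
- item 3+item 5: weight 3+15=18, value 65+39=104
- item 3+item 6: weight 3+12=15, value 65+8=73
Best: $114.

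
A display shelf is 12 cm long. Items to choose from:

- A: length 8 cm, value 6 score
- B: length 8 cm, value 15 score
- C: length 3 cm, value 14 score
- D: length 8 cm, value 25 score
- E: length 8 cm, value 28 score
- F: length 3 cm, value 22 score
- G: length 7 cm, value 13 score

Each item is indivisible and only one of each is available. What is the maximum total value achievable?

50 score

Check high-value combinations within 12 cm:
- E+F: length 8+3=11, value 28+22=50
- D+F: length 8+3=11, value 25+22=47
- C+E: length 3+8=11, value 14+28=42
- C+D: length 3+8=11, value 14+25=39
- B+F: length 8+3=11, value 15+22=37
Best: 50 score.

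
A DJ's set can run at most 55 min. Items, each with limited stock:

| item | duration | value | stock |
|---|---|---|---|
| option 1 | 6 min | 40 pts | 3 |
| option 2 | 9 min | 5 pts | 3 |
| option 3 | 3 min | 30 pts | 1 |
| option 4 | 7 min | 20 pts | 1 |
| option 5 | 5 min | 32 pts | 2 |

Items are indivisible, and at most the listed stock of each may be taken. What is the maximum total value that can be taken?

239 pts

Top feasible selections:
- 3×option 1 + 1×option 2 + 1×option 3 + 1×option 4 + 2×option 5: duration 47, value 239
- 3×option 1 + 1×option 3 + 1×option 4 + 2×option 5: duration 38, value 234
Best: 239 pts.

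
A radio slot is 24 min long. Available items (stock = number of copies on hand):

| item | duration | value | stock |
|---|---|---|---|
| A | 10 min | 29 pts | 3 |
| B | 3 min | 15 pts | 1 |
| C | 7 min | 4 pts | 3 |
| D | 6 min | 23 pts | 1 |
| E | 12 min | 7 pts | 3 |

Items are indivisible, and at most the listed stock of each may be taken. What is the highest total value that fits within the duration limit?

Top feasible selections:
- 2×A + 1×B: duration 23, value 73
- 1×A + 1×B + 1×D: duration 19, value 67
Best: 73 pts.

73 pts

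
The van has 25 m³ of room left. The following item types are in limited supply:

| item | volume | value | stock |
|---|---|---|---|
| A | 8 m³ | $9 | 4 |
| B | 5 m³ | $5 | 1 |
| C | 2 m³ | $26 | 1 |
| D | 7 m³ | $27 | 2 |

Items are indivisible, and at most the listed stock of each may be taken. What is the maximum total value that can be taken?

$89

Best selections within volume 25 and stock limits:
- 1×A + 1×C + 2×D: volume 24, value 89
- 1×B + 1×C + 2×D: volume 21, value 85
- 1×C + 2×D: volume 16, value 80
- 2×A + 1×C + 1×D: volume 25, value 71
Best: $89.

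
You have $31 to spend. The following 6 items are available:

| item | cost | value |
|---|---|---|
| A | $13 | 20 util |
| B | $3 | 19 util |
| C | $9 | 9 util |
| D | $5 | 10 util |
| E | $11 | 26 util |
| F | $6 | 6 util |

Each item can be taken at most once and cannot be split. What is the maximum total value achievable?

Check high-value combinations within $31:
- A+B+E: cost 13+3+11=27, value 20+19+26=65
- B+C+D+E: cost 3+9+5+11=28, value 19+9+10+26=64
- B+D+E+F: cost 3+5+11+6=25, value 19+10+26+6=61
Best: 65 util.

65 util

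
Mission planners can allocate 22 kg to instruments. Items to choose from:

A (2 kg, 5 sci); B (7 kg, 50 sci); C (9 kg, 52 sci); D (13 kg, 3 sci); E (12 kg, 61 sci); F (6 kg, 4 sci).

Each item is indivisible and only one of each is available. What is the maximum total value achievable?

Check high-value combinations within 22 kg:
- A+B+E: mass 2+7+12=21, value 5+50+61=116
- C+E: mass 9+12=21, value 52+61=113
- B+E: mass 7+12=19, value 50+61=111
- A+B+C: mass 2+7+9=18, value 5+50+52=107
- B+C+F: mass 7+9+6=22, value 50+52+4=106
Best: 116 sci.

116 sci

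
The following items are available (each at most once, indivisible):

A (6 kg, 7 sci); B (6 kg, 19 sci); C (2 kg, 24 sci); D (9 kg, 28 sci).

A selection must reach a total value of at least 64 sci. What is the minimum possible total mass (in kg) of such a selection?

17

Subsets with value ≥ 64, sorted by total mass:
- B+C+D: mass 17, value 71
- A+B+C+D: mass 23, value 78
Minimum mass: 17 kg.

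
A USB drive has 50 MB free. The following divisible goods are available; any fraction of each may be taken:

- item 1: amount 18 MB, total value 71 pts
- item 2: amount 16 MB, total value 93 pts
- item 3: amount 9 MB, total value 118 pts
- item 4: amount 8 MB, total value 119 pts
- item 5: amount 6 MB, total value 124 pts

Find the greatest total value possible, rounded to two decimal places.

497.39

Take in order of value per unit:
- item 5 (124/6 per unit): all 6 → value 124, running total 124.00
- item 4 (119/8 per unit): all 8 → value 119, running total 243.00
- item 3 (118/9 per unit): all 9 → value 118, running total 361.00
- item 2 (93/16 per unit): all 16 → value 93, running total 454.00
- item 1 (71/18 per unit): 11 of 18 → value 11×71/18 = 43.3889, running total 497.39
Total 497.39.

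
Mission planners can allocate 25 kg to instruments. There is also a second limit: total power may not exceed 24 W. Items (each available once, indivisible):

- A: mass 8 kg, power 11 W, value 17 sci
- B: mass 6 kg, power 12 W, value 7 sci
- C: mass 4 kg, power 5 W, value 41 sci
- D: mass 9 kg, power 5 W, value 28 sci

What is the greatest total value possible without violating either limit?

86 sci

Feasible sets respecting both limits:
- A+C+D: mass 21, power 21, value 86
- B+C+D: mass 19, power 22, value 76
- C+D: mass 13, power 10, value 69
Best: 86 sci.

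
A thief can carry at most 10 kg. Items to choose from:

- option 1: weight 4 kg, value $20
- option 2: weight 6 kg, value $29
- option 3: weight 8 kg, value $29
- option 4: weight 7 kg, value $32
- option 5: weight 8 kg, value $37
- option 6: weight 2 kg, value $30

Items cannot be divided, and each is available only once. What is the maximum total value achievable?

This is a 0/1 knapsack; check combinations near the capacity.
- option 5+option 6: weight 8+2=10, value 37+30=67
- option 4+option 6: weight 7+2=9, value 32+30=62
- option 2+option 6: weight 6+2=8, value 29+30=59
- option 3+option 6: weight 8+2=10, value 29+30=59
Best: $67.

$67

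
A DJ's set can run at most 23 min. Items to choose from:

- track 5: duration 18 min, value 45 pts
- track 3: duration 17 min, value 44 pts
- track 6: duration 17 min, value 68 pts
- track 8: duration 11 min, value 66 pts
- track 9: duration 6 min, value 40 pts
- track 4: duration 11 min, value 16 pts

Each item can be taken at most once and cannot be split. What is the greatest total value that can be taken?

Check high-value combinations within 23 min:
- track 6+track 9: duration 17+6=23, value 68+40=108
- track 8+track 9: duration 11+6=17, value 66+40=106
- track 3+track 9: duration 17+6=23, value 44+40=84
- track 8+track 4: duration 11+11=22, value 66+16=82
- track 6: duration 17, value 68
Best: 108 pts.

108 pts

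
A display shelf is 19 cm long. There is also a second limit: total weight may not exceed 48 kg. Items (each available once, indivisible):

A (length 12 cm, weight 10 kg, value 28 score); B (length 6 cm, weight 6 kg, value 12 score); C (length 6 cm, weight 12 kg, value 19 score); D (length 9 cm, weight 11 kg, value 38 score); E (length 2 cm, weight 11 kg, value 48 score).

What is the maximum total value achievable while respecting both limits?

105 score

Feasible sets respecting both limits:
- C+D+E: length 17, weight 34, value 105
- B+D+E: length 17, weight 28, value 98
- D+E: length 11, weight 22, value 86
- B+C+E: length 14, weight 29, value 79
Best: 105 score.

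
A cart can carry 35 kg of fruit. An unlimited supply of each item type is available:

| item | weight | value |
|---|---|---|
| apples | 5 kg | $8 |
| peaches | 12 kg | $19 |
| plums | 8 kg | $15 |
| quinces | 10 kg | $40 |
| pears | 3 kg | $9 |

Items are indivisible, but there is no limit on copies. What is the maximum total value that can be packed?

$129

Best value-per-unit is quinces at 40/10; filling with it alone gives 3×40 = 120.
Optimal mix: 3×quinces + 1×pears → weight 33, value 129.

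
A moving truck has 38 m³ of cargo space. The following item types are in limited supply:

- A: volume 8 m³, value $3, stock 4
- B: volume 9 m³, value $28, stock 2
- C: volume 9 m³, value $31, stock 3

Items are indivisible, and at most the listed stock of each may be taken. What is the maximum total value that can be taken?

Top feasible selections:
- 1×B + 3×C: volume 36, value 121
- 2×B + 2×C: volume 36, value 118
- 1×A + 3×C: volume 35, value 96
Best: $121.

$121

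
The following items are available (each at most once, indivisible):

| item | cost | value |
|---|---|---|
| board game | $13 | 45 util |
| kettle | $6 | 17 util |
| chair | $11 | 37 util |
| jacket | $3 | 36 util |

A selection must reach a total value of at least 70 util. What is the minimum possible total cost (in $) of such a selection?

Subsets with value ≥ 70, sorted by total cost:
- chair+jacket: cost 14, value 73
- board game+jacket: cost 16, value 81
Minimum cost: 14 $.

14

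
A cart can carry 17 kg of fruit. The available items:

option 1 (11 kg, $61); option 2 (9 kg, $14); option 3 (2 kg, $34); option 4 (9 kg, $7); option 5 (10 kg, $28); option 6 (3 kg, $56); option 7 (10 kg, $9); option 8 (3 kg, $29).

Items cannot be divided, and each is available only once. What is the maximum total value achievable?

This is a 0/1 knapsack; check combinations near the capacity.
- option 1+option 3+option 6: weight 11+2+3=16, value 61+34+56=151
- option 1+option 6+option 8: weight 11+3+3=17, value 61+56+29=146
- option 2+option 3+option 6+option 8: weight 9+2+3+3=17, value 14+34+56+29=133
Best: $151.

$151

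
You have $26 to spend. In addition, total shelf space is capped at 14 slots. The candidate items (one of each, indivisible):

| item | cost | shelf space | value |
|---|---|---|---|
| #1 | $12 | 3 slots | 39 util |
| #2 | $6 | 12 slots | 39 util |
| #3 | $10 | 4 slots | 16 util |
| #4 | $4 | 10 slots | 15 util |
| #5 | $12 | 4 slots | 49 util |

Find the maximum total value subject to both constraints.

Feasible sets respecting both limits:
- #1+#5: cost 24, shelf space 7, value 88
- #3+#5: cost 22, shelf space 8, value 65
- #4+#5: cost 16, shelf space 14, value 64
- #1+#3: cost 22, shelf space 7, value 55
Best: 88 util.

88 util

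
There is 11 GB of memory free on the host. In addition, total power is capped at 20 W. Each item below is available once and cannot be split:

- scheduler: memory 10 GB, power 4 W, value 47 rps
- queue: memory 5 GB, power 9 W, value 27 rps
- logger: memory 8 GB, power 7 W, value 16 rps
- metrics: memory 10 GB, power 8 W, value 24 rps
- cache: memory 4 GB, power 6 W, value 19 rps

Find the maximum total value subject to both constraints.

47 rps

Feasible sets respecting both limits:
- scheduler: memory 10, power 4, value 47
- queue+cache: memory 9, power 15, value 46
- queue: memory 5, power 9, value 27
- metrics: memory 10, power 8, value 24
Best: 47 rps.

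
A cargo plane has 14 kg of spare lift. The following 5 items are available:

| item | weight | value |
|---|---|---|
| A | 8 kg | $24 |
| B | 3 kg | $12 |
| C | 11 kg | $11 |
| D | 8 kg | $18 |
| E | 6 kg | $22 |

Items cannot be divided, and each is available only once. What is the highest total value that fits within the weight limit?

Check high-value combinations within 14 kg:
- A+E: weight 8+6=14, value 24+22=46
- D+E: weight 8+6=14, value 18+22=40
- A+B: weight 8+3=11, value 24+12=36
- B+E: weight 3+6=9, value 12+22=34
- B+D: weight 3+8=11, value 12+18=30
Best: $46.

$46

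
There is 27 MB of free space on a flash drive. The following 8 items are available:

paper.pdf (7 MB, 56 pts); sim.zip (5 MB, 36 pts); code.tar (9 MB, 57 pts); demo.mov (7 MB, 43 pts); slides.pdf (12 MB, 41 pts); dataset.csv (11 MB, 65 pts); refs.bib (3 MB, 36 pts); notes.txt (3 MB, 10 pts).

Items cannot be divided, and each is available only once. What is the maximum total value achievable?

This is a 0/1 knapsack; check combinations near the capacity.
- paper.pdf+sim.zip+code.tar+refs.bib+notes.txt: size 7+5+9+3+3=27, value 56+36+57+36+10=195
- paper.pdf+sim.zip+dataset.csv+refs.bib: size 7+5+11+3=26, value 56+36+65+36=193
- paper.pdf+code.tar+demo.mov+refs.bib: size 7+9+7+3=26, value 56+57+43+36=192
- paper.pdf+sim.zip+code.tar+refs.bib: size 7+5+9+3=24, value 56+36+57+36=185
- sim.zip+code.tar+demo.mov+refs.bib+notes.txt: size 5+9+7+3+3=27, value 36+57+43+36+10=182
Best: 195 pts.

195 pts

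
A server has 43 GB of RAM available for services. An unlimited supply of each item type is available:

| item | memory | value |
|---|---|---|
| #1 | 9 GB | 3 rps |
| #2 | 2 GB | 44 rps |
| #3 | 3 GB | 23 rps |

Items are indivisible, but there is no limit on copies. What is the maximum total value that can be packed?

Best value-per-unit is #2 at 44/2, and filling with it alone uses memory 21×2=42. No mix of the others beats 21×44 = 924.

924 rps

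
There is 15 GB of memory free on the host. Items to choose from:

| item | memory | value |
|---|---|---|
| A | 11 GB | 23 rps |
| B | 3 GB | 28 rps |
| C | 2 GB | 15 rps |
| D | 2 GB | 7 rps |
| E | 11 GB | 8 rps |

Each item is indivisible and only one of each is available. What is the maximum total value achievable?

51 rps

Check high-value combinations within 15 GB:
- A+B: memory 11+3=14, value 23+28=51
- B+C+D: memory 3+2+2=7, value 28+15+7=50
- A+C+D: memory 11+2+2=15, value 23+15+7=45
Best: 51 rps.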